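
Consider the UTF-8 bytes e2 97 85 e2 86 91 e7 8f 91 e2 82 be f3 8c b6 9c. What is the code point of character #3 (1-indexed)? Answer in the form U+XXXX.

Offset 0: leading byte 0xE2 = 11100010 → 3-byte char #1 = E2 97 85.
Offset 3: leading byte 0xE2 = 11100010 → 3-byte char #2 = E2 86 91.
Offset 6: leading byte 0xE7 = 11100111 → 3-byte char #3 = E7 8F 91.
Leading byte 0xE7 = 11100111 matches 1110xxxx → 3-byte sequence.
Byte 1: 0xE7 = 11100111, payload 0111 (4 bits).
Byte 2: 0x8F = 10001111 (10xxxxxx ✓), payload 001111.
Byte 3: 0x91 = 10010001 (10xxxxxx ✓), payload 010001.
Concatenate: 0111001111010001 = 0x73D1 (16 bits → U+73D1).

U+73D1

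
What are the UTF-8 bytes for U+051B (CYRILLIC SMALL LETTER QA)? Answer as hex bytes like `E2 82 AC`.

D4 9B

U+051B = 0x51B = 1307 decimal. In range U+0080–U+07FF → 2-byte form: 110xxxxx 10xxxxxx.
Binary (11 bits): 10100011011.
Split 5+6: 10100 | 011011.
Byte 1: 11010100 = 0xD4.
Byte 2: 10011011 = 0x9B.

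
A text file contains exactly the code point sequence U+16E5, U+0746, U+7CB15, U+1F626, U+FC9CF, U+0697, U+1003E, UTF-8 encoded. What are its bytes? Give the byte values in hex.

U+16E5: 3-byte form → E1 9B A5.
U+0746: 2-byte form → DD 86.
U+7CB15: 4-byte form → F1 BC AC 95.
U+1F626: 4-byte form → F0 9F 98 A6.
U+FC9CF: 4-byte form → F3 BC A7 8F.
U+0697: 2-byte form → DA 97.
U+1003E: 4-byte form → F0 90 80 BE.
Concatenated (23 bytes): E1 9B A5 DD 86 F1 BC AC 95 F0 9F 98 A6 F3 BC A7 8F DA 97 F0 90 80 BE.

E1 9B A5 DD 86 F1 BC AC 95 F0 9F 98 A6 F3 BC A7 8F DA 97 F0 90 80 BE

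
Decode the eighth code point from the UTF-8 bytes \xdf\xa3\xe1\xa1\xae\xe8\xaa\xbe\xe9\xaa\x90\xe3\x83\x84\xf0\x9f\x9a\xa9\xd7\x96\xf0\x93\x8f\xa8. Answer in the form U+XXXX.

U+133E8

Offset 0: leading byte 0xDF = 11011111 → 2-byte char #1 = DF A3.
Offset 2: leading byte 0xE1 = 11100001 → 3-byte char #2 = E1 A1 AE.
Offset 5: leading byte 0xE8 = 11101000 → 3-byte char #3 = E8 AA BE.
Offset 8: leading byte 0xE9 = 11101001 → 3-byte char #4 = E9 AA 90.
Offset 11: leading byte 0xE3 = 11100011 → 3-byte char #5 = E3 83 84.
Offset 14: leading byte 0xF0 = 11110000 → 4-byte char #6 = F0 9F 9A A9.
Offset 18: leading byte 0xD7 = 11010111 → 2-byte char #7 = D7 96.
Offset 20: leading byte 0xF0 = 11110000 → 4-byte char #8 = F0 93 8F A8.
Leading byte 0xF0 = 11110000 matches 11110xxx → 4-byte sequence.
Byte 1: 0xF0 = 11110000, payload 000 (3 bits).
Byte 2: 0x93 = 10010011 (10xxxxxx ✓), payload 010011.
Byte 3: 0x8F = 10001111 (10xxxxxx ✓), payload 001111.
Byte 4: 0xA8 = 10101000 (10xxxxxx ✓), payload 101000.
Concatenate: 000010011001111101000 = 0x133E8 (21 bits → U+133E8).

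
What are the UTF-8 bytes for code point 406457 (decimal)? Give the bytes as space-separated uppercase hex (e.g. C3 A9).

U+633B9 = 0x633B9 = 406457 decimal. In range U+10000–U+10FFFF → 4-byte form: 11110xxx 10xxxxxx 10xxxxxx 10xxxxxx.
Binary (21 bits): 001100011001110111001.
Split 3+6+6+6: 001 | 100011 | 001110 | 111001.
Byte 1: 11110001 = 0xF1.
Byte 2: 10100011 = 0xA3.
Byte 3: 10001110 = 0x8E.
Byte 4: 10111001 = 0xB9.

F1 A3 8E B9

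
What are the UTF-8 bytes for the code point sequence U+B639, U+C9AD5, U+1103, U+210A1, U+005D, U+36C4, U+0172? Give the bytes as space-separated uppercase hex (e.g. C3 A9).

EB 98 B9 F3 89 AB 95 E1 84 83 F0 A1 82 A1 5D E3 9B 84 C5 B2

U+B639: 3-byte form → EB 98 B9.
U+C9AD5: 4-byte form → F3 89 AB 95.
U+1103: 3-byte form → E1 84 83.
U+210A1: 4-byte form → F0 A1 82 A1.
U+005D: 1-byte form → 5D.
U+36C4: 3-byte form → E3 9B 84.
U+0172: 2-byte form → C5 B2.
Concatenated (20 bytes): EB 98 B9 F3 89 AB 95 E1 84 83 F0 A1 82 A1 5D E3 9B 84 C5 B2.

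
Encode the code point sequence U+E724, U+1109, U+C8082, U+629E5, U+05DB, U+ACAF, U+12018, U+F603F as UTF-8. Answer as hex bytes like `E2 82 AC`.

EE 9C A4 E1 84 89 F3 88 82 82 F1 A2 A7 A5 D7 9B EA B2 AF F0 92 80 98 F3 B6 80 BF

U+E724: 3-byte form → EE 9C A4.
U+1109: 3-byte form → E1 84 89.
U+C8082: 4-byte form → F3 88 82 82.
U+629E5: 4-byte form → F1 A2 A7 A5.
U+05DB: 2-byte form → D7 9B.
U+ACAF: 3-byte form → EA B2 AF.
U+12018: 4-byte form → F0 92 80 98.
U+F603F: 4-byte form → F3 B6 80 BF.
Concatenated (27 bytes): EE 9C A4 E1 84 89 F3 88 82 82 F1 A2 A7 A5 D7 9B EA B2 AF F0 92 80 98 F3 B6 80 BF.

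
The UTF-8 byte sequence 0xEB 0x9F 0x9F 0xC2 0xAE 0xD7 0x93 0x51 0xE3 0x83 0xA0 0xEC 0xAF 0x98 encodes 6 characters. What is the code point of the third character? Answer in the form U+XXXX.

U+05D3

Offset 0: leading byte 0xEB = 11101011 → 3-byte char #1 = EB 9F 9F.
Offset 3: leading byte 0xC2 = 11000010 → 2-byte char #2 = C2 AE.
Offset 5: leading byte 0xD7 = 11010111 → 2-byte char #3 = D7 93.
Leading byte 0xD7 = 11010111 matches 110xxxxx → 2-byte sequence.
Byte 1: 0xD7 = 11010111, payload 10111 (5 bits).
Byte 2: 0x93 = 10010011 (10xxxxxx ✓), payload 010011.
Concatenate: 10111010011 = 0x5D3 (11 bits → U+05D3).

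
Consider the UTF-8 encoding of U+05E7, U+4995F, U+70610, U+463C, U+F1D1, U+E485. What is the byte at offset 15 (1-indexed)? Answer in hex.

1-indexed offset 15 is 0-indexed offset 14.
U+05E7 → 2-byte form D7 A7 at offsets 0–1.
U+4995F → 4-byte form F1 89 A5 9F at offsets 2–5.
U+70610 → 4-byte form F1 B0 98 90 at offsets 6–9.
U+463C → 3-byte form E4 98 BC at offsets 10–12.
U+F1D1 → 3-byte form EF 87 91 at offsets 13–15.
Offset 14 falls in char 5's range; it's byte 2 of EF 87 91 = 0x87.

0x87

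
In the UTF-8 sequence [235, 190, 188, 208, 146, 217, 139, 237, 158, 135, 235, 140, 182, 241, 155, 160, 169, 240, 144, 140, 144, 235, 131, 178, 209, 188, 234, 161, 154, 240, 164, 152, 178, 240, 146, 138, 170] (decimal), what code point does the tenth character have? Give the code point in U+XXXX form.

Offset 0: leading byte 0xEB = 11101011 → 3-byte char #1 = EB BE BC.
Offset 3: leading byte 0xD0 = 11010000 → 2-byte char #2 = D0 92.
Offset 5: leading byte 0xD9 = 11011001 → 2-byte char #3 = D9 8B.
Offset 7: leading byte 0xED = 11101101 → 3-byte char #4 = ED 9E 87.
Offset 10: leading byte 0xEB = 11101011 → 3-byte char #5 = EB 8C B6.
Offset 13: leading byte 0xF1 = 11110001 → 4-byte char #6 = F1 9B A0 A9.
Offset 17: leading byte 0xF0 = 11110000 → 4-byte char #7 = F0 90 8C 90.
Offset 21: leading byte 0xEB = 11101011 → 3-byte char #8 = EB 83 B2.
Offset 24: leading byte 0xD1 = 11010001 → 2-byte char #9 = D1 BC.
Offset 26: leading byte 0xEA = 11101010 → 3-byte char #10 = EA A1 9A.
Leading byte 0xEA = 11101010 matches 1110xxxx → 3-byte sequence.
Byte 1: 0xEA = 11101010, payload 1010 (4 bits).
Byte 2: 0xA1 = 10100001 (10xxxxxx ✓), payload 100001.
Byte 3: 0x9A = 10011010 (10xxxxxx ✓), payload 011010.
Concatenate: 1010100001011010 = 0xA85A (16 bits → U+A85A).

U+A85A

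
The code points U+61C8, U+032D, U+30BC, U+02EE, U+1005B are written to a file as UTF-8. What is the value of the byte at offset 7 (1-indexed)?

1-indexed offset 7 is 0-indexed offset 6.
U+61C8 → 3-byte form E6 87 88 at offsets 0–2.
U+032D → 2-byte form CC AD at offsets 3–4.
U+30BC → 3-byte form E3 82 BC at offsets 5–7.
Offset 6 falls in char 3's range; it's byte 2 of E3 82 BC = 0x82.

0x82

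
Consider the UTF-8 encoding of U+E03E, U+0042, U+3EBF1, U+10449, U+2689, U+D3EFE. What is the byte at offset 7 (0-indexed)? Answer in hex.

0xB1

U+E03E → 3-byte form EE 80 BE at offsets 0–2.
U+0042 → 1-byte form 42 at offsets 3–3.
U+3EBF1 → 4-byte form F0 BE AF B1 at offsets 4–7.
Offset 7 falls in char 3's range; it's byte 4 of F0 BE AF B1 = 0xB1.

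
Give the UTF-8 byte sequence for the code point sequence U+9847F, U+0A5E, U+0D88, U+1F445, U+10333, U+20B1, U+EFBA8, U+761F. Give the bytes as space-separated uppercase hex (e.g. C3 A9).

F2 98 91 BF E0 A9 9E E0 B6 88 F0 9F 91 85 F0 90 8C B3 E2 82 B1 F3 AF AE A8 E7 98 9F

U+9847F: 4-byte form → F2 98 91 BF.
U+0A5E: 3-byte form → E0 A9 9E.
U+0D88: 3-byte form → E0 B6 88.
U+1F445: 4-byte form → F0 9F 91 85.
U+10333: 4-byte form → F0 90 8C B3.
U+20B1: 3-byte form → E2 82 B1.
U+EFBA8: 4-byte form → F3 AF AE A8.
U+761F: 3-byte form → E7 98 9F.
Concatenated (28 bytes): F2 98 91 BF E0 A9 9E E0 B6 88 F0 9F 91 85 F0 90 8C B3 E2 82 B1 F3 AF AE A8 E7 98 9F.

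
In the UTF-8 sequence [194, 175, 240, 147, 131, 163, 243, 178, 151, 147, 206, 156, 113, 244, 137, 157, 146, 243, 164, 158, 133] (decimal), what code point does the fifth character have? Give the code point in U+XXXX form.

U+0071

Offset 0: leading byte 0xC2 = 11000010 → 2-byte char #1 = C2 AF.
Offset 2: leading byte 0xF0 = 11110000 → 4-byte char #2 = F0 93 83 A3.
Offset 6: leading byte 0xF3 = 11110011 → 4-byte char #3 = F3 B2 97 93.
Offset 10: leading byte 0xCE = 11001110 → 2-byte char #4 = CE 9C.
Offset 12: leading byte 0x71 = 01110001 → 1-byte char #5 = 71.
Leading byte 0x71 = 01110001 matches 0xxxxxxx → 1-byte sequence.
Byte 1: 0x71 = 01110001, payload 1110001 (7 bits).
Concatenate: 1110001 = 0x71 (7 bits → U+0071).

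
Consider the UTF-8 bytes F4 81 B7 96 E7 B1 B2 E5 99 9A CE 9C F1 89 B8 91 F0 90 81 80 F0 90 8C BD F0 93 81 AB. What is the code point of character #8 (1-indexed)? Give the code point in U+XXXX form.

Offset 0: leading byte 0xF4 = 11110100 → 4-byte char #1 = F4 81 B7 96.
Offset 4: leading byte 0xE7 = 11100111 → 3-byte char #2 = E7 B1 B2.
Offset 7: leading byte 0xE5 = 11100101 → 3-byte char #3 = E5 99 9A.
Offset 10: leading byte 0xCE = 11001110 → 2-byte char #4 = CE 9C.
Offset 12: leading byte 0xF1 = 11110001 → 4-byte char #5 = F1 89 B8 91.
Offset 16: leading byte 0xF0 = 11110000 → 4-byte char #6 = F0 90 81 80.
Offset 20: leading byte 0xF0 = 11110000 → 4-byte char #7 = F0 90 8C BD.
Offset 24: leading byte 0xF0 = 11110000 → 4-byte char #8 = F0 93 81 AB.
Leading byte 0xF0 = 11110000 matches 11110xxx → 4-byte sequence.
Byte 1: 0xF0 = 11110000, payload 000 (3 bits).
Byte 2: 0x93 = 10010011 (10xxxxxx ✓), payload 010011.
Byte 3: 0x81 = 10000001 (10xxxxxx ✓), payload 000001.
Byte 4: 0xAB = 10101011 (10xxxxxx ✓), payload 101011.
Concatenate: 000010011000001101011 = 0x1306B (21 bits → U+1306B).

U+1306B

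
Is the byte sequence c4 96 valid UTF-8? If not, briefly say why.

Leading byte 0xC4 = 11000100 → 2-byte form.
Continuation bytes 0x96=10010110 all match 10xxxxxx.
Decoded value 0x116 is ≥ 0x80 (shortest form) and not a surrogate.

valid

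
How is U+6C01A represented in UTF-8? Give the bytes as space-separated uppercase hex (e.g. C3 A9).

F1 AC 80 9A

U+6C01A = 0x6C01A = 442394 decimal. In range U+10000–U+10FFFF → 4-byte form: 11110xxx 10xxxxxx 10xxxxxx 10xxxxxx.
Binary (21 bits): 001101100000000011010.
Split 3+6+6+6: 001 | 101100 | 000000 | 011010.
Byte 1: 11110001 = 0xF1.
Byte 2: 10101100 = 0xAC.
Byte 3: 10000000 = 0x80.
Byte 4: 10011010 = 0x9A.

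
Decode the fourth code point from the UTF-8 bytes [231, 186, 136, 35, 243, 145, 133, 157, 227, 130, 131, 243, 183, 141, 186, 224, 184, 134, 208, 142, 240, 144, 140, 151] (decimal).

Offset 0: leading byte 0xE7 = 11100111 → 3-byte char #1 = E7 BA 88.
Offset 3: leading byte 0x23 = 00100011 → 1-byte char #2 = 23.
Offset 4: leading byte 0xF3 = 11110011 → 4-byte char #3 = F3 91 85 9D.
Offset 8: leading byte 0xE3 = 11100011 → 3-byte char #4 = E3 82 83.
Leading byte 0xE3 = 11100011 matches 1110xxxx → 3-byte sequence.
Byte 1: 0xE3 = 11100011, payload 0011 (4 bits).
Byte 2: 0x82 = 10000010 (10xxxxxx ✓), payload 000010.
Byte 3: 0x83 = 10000011 (10xxxxxx ✓), payload 000011.
Concatenate: 0011000010000011 = 0x3083 (16 bits → U+3083).

U+3083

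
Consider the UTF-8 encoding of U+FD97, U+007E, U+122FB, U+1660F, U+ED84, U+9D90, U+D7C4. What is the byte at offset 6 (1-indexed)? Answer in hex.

0x92

1-indexed offset 6 is 0-indexed offset 5.
U+FD97 → 3-byte form EF B6 97 at offsets 0–2.
U+007E → 1-byte form 7E at offsets 3–3.
U+122FB → 4-byte form F0 92 8B BB at offsets 4–7.
Offset 5 falls in char 3's range; it's byte 2 of F0 92 8B BB = 0x92.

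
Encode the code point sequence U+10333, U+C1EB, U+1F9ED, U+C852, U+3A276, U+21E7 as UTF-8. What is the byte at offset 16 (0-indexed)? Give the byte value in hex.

U+10333 → 4-byte form F0 90 8C B3 at offsets 0–3.
U+C1EB → 3-byte form EC 87 AB at offsets 4–6.
U+1F9ED → 4-byte form F0 9F A7 AD at offsets 7–10.
U+C852 → 3-byte form EC A1 92 at offsets 11–13.
U+3A276 → 4-byte form F0 BA 89 B6 at offsets 14–17.
Offset 16 falls in char 5's range; it's byte 3 of F0 BA 89 B6 = 0x89.

0x89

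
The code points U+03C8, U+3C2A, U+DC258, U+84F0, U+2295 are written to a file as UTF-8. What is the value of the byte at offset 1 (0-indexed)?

U+03C8 → 2-byte form CF 88 at offsets 0–1.
Offset 1 falls in char 1's range; it's byte 2 of CF 88 = 0x88.

0x88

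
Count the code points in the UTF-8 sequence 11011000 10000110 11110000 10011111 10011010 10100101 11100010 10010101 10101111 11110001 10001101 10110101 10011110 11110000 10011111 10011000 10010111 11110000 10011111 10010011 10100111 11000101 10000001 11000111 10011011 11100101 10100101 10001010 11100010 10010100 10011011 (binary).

10

Byte at offset 0: 0xD8 = 11011000 → 2-byte char (#1). Advance 2.
Byte at offset 2: 0xF0 = 11110000 → 4-byte char (#2). Advance 4.
Byte at offset 6: 0xE2 = 11100010 → 3-byte char (#3). Advance 3.
Byte at offset 9: 0xF1 = 11110001 → 4-byte char (#4). Advance 4.
Byte at offset 13: 0xF0 = 11110000 → 4-byte char (#5). Advance 4.
Byte at offset 17: 0xF0 = 11110000 → 4-byte char (#6). Advance 4.
Byte at offset 21: 0xC5 = 11000101 → 2-byte char (#7). Advance 2.
Byte at offset 23: 0xC7 = 11000111 → 2-byte char (#8). Advance 2.
Byte at offset 25: 0xE5 = 11100101 → 3-byte char (#9). Advance 3.
Byte at offset 28: 0xE2 = 11100010 → 3-byte char (#10). Advance 3.
Reached end at offset 31 after 10 code points.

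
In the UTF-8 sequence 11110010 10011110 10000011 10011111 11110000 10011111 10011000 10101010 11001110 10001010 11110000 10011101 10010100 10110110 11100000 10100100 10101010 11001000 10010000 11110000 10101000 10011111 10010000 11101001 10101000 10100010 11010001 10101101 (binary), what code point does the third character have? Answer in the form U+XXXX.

U+038A

Offset 0: leading byte 0xF2 = 11110010 → 4-byte char #1 = F2 9E 83 9F.
Offset 4: leading byte 0xF0 = 11110000 → 4-byte char #2 = F0 9F 98 AA.
Offset 8: leading byte 0xCE = 11001110 → 2-byte char #3 = CE 8A.
Leading byte 0xCE = 11001110 matches 110xxxxx → 2-byte sequence.
Byte 1: 0xCE = 11001110, payload 01110 (5 bits).
Byte 2: 0x8A = 10001010 (10xxxxxx ✓), payload 001010.
Concatenate: 01110001010 = 0x38A (11 bits → U+038A).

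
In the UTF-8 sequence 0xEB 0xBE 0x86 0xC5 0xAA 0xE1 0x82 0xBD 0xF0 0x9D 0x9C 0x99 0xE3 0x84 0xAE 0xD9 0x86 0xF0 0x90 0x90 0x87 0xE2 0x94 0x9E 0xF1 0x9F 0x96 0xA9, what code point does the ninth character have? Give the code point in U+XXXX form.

U+5F5A9

Offset 0: leading byte 0xEB = 11101011 → 3-byte char #1 = EB BE 86.
Offset 3: leading byte 0xC5 = 11000101 → 2-byte char #2 = C5 AA.
Offset 5: leading byte 0xE1 = 11100001 → 3-byte char #3 = E1 82 BD.
Offset 8: leading byte 0xF0 = 11110000 → 4-byte char #4 = F0 9D 9C 99.
Offset 12: leading byte 0xE3 = 11100011 → 3-byte char #5 = E3 84 AE.
Offset 15: leading byte 0xD9 = 11011001 → 2-byte char #6 = D9 86.
Offset 17: leading byte 0xF0 = 11110000 → 4-byte char #7 = F0 90 90 87.
Offset 21: leading byte 0xE2 = 11100010 → 3-byte char #8 = E2 94 9E.
Offset 24: leading byte 0xF1 = 11110001 → 4-byte char #9 = F1 9F 96 A9.
Leading byte 0xF1 = 11110001 matches 11110xxx → 4-byte sequence.
Byte 1: 0xF1 = 11110001, payload 001 (3 bits).
Byte 2: 0x9F = 10011111 (10xxxxxx ✓), payload 011111.
Byte 3: 0x96 = 10010110 (10xxxxxx ✓), payload 010110.
Byte 4: 0xA9 = 10101001 (10xxxxxx ✓), payload 101001.
Concatenate: 001011111010110101001 = 0x5F5A9 (21 bits → U+5F5A9).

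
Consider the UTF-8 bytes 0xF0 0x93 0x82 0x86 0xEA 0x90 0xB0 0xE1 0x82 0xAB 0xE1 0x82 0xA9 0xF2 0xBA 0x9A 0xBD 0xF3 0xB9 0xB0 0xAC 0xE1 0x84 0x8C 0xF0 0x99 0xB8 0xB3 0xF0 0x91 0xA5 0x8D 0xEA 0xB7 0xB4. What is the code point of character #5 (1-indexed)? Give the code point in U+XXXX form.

Offset 0: leading byte 0xF0 = 11110000 → 4-byte char #1 = F0 93 82 86.
Offset 4: leading byte 0xEA = 11101010 → 3-byte char #2 = EA 90 B0.
Offset 7: leading byte 0xE1 = 11100001 → 3-byte char #3 = E1 82 AB.
Offset 10: leading byte 0xE1 = 11100001 → 3-byte char #4 = E1 82 A9.
Offset 13: leading byte 0xF2 = 11110010 → 4-byte char #5 = F2 BA 9A BD.
Leading byte 0xF2 = 11110010 matches 11110xxx → 4-byte sequence.
Byte 1: 0xF2 = 11110010, payload 010 (3 bits).
Byte 2: 0xBA = 10111010 (10xxxxxx ✓), payload 111010.
Byte 3: 0x9A = 10011010 (10xxxxxx ✓), payload 011010.
Byte 4: 0xBD = 10111101 (10xxxxxx ✓), payload 111101.
Concatenate: 010111010011010111101 = 0xBA6BD (21 bits → U+BA6BD).

U+BA6BD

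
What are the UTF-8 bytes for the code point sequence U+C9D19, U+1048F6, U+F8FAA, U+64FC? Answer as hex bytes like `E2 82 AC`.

U+C9D19: 4-byte form → F3 89 B4 99.
U+1048F6: 4-byte form → F4 84 A3 B6.
U+F8FAA: 4-byte form → F3 B8 BE AA.
U+64FC: 3-byte form → E6 93 BC.
Concatenated (15 bytes): F3 89 B4 99 F4 84 A3 B6 F3 B8 BE AA E6 93 BC.

F3 89 B4 99 F4 84 A3 B6 F3 B8 BE AA E6 93 BC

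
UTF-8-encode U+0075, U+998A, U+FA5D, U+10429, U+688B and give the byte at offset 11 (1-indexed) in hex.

1-indexed offset 11 is 0-indexed offset 10.
U+0075 → 1-byte form 75 at offsets 0–0.
U+998A → 3-byte form E9 A6 8A at offsets 1–3.
U+FA5D → 3-byte form EF A9 9D at offsets 4–6.
U+10429 → 4-byte form F0 90 90 A9 at offsets 7–10.
Offset 10 falls in char 4's range; it's byte 4 of F0 90 90 A9 = 0xA9.

0xA9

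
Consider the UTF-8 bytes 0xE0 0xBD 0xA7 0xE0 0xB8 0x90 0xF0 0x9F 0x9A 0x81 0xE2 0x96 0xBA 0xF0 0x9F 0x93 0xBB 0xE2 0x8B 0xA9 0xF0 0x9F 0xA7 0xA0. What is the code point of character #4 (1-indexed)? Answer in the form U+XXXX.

U+25BA

Offset 0: leading byte 0xE0 = 11100000 → 3-byte char #1 = E0 BD A7.
Offset 3: leading byte 0xE0 = 11100000 → 3-byte char #2 = E0 B8 90.
Offset 6: leading byte 0xF0 = 11110000 → 4-byte char #3 = F0 9F 9A 81.
Offset 10: leading byte 0xE2 = 11100010 → 3-byte char #4 = E2 96 BA.
Leading byte 0xE2 = 11100010 matches 1110xxxx → 3-byte sequence.
Byte 1: 0xE2 = 11100010, payload 0010 (4 bits).
Byte 2: 0x96 = 10010110 (10xxxxxx ✓), payload 010110.
Byte 3: 0xBA = 10111010 (10xxxxxx ✓), payload 111010.
Concatenate: 0010010110111010 = 0x25BA (16 bits → U+25BA).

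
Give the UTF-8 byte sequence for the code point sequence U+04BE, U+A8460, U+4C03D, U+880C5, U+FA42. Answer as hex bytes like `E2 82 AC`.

D2 BE F2 A8 91 A0 F1 8C 80 BD F2 88 83 85 EF A9 82

U+04BE: 2-byte form → D2 BE.
U+A8460: 4-byte form → F2 A8 91 A0.
U+4C03D: 4-byte form → F1 8C 80 BD.
U+880C5: 4-byte form → F2 88 83 85.
U+FA42: 3-byte form → EF A9 82.
Concatenated (17 bytes): D2 BE F2 A8 91 A0 F1 8C 80 BD F2 88 83 85 EF A9 82.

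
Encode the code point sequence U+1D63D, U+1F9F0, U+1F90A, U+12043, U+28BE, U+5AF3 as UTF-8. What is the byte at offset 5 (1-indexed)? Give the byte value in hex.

0xF0

1-indexed offset 5 is 0-indexed offset 4.
U+1D63D → 4-byte form F0 9D 98 BD at offsets 0–3.
U+1F9F0 → 4-byte form F0 9F A7 B0 at offsets 4–7.
Offset 4 falls in char 2's range; it's byte 1 of F0 9F A7 B0 = 0xF0.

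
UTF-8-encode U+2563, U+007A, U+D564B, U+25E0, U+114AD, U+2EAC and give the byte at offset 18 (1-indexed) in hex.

0xAC

1-indexed offset 18 is 0-indexed offset 17.
U+2563 → 3-byte form E2 95 A3 at offsets 0–2.
U+007A → 1-byte form 7A at offsets 3–3.
U+D564B → 4-byte form F3 95 99 8B at offsets 4–7.
U+25E0 → 3-byte form E2 97 A0 at offsets 8–10.
U+114AD → 4-byte form F0 91 92 AD at offsets 11–14.
U+2EAC → 3-byte form E2 BA AC at offsets 15–17.
Offset 17 falls in char 6's range; it's byte 3 of E2 BA AC = 0xAC.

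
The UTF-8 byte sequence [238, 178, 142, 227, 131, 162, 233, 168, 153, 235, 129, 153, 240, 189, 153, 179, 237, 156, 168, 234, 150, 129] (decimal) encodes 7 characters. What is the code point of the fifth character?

Offset 0: leading byte 0xEE = 11101110 → 3-byte char #1 = EE B2 8E.
Offset 3: leading byte 0xE3 = 11100011 → 3-byte char #2 = E3 83 A2.
Offset 6: leading byte 0xE9 = 11101001 → 3-byte char #3 = E9 A8 99.
Offset 9: leading byte 0xEB = 11101011 → 3-byte char #4 = EB 81 99.
Offset 12: leading byte 0xF0 = 11110000 → 4-byte char #5 = F0 BD 99 B3.
Leading byte 0xF0 = 11110000 matches 11110xxx → 4-byte sequence.
Byte 1: 0xF0 = 11110000, payload 000 (3 bits).
Byte 2: 0xBD = 10111101 (10xxxxxx ✓), payload 111101.
Byte 3: 0x99 = 10011001 (10xxxxxx ✓), payload 011001.
Byte 4: 0xB3 = 10110011 (10xxxxxx ✓), payload 110011.
Concatenate: 000111101011001110011 = 0x3D673 (21 bits → U+3D673).

U+3D673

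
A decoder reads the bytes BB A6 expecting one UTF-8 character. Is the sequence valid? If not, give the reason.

Byte 0xBB = 10111011 has the form 10xxxxxx — a continuation byte — but there is no preceding leading byte.

invalid (continuation byte with no leading byte)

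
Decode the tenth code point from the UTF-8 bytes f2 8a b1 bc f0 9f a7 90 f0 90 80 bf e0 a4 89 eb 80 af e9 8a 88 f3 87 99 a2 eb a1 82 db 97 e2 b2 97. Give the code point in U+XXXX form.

Offset 0: leading byte 0xF2 = 11110010 → 4-byte char #1 = F2 8A B1 BC.
Offset 4: leading byte 0xF0 = 11110000 → 4-byte char #2 = F0 9F A7 90.
Offset 8: leading byte 0xF0 = 11110000 → 4-byte char #3 = F0 90 80 BF.
Offset 12: leading byte 0xE0 = 11100000 → 3-byte char #4 = E0 A4 89.
Offset 15: leading byte 0xEB = 11101011 → 3-byte char #5 = EB 80 AF.
Offset 18: leading byte 0xE9 = 11101001 → 3-byte char #6 = E9 8A 88.
Offset 21: leading byte 0xF3 = 11110011 → 4-byte char #7 = F3 87 99 A2.
Offset 25: leading byte 0xEB = 11101011 → 3-byte char #8 = EB A1 82.
Offset 28: leading byte 0xDB = 11011011 → 2-byte char #9 = DB 97.
Offset 30: leading byte 0xE2 = 11100010 → 3-byte char #10 = E2 B2 97.
Leading byte 0xE2 = 11100010 matches 1110xxxx → 3-byte sequence.
Byte 1: 0xE2 = 11100010, payload 0010 (4 bits).
Byte 2: 0xB2 = 10110010 (10xxxxxx ✓), payload 110010.
Byte 3: 0x97 = 10010111 (10xxxxxx ✓), payload 010111.
Concatenate: 0010110010010111 = 0x2C97 (16 bits → U+2C97).

U+2C97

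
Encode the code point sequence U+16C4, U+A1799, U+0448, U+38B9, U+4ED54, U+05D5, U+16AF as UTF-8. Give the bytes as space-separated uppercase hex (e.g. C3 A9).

U+16C4: 3-byte form → E1 9B 84.
U+A1799: 4-byte form → F2 A1 9E 99.
U+0448: 2-byte form → D1 88.
U+38B9: 3-byte form → E3 A2 B9.
U+4ED54: 4-byte form → F1 8E B5 94.
U+05D5: 2-byte form → D7 95.
U+16AF: 3-byte form → E1 9A AF.
Concatenated (21 bytes): E1 9B 84 F2 A1 9E 99 D1 88 E3 A2 B9 F1 8E B5 94 D7 95 E1 9A AF.

E1 9B 84 F2 A1 9E 99 D1 88 E3 A2 B9 F1 8E B5 94 D7 95 E1 9A AF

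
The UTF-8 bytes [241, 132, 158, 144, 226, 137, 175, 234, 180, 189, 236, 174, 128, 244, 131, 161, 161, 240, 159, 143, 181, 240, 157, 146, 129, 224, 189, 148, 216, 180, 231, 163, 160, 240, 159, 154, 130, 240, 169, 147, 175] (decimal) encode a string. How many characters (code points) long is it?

12

Byte at offset 0: 0xF1 = 11110001 → 4-byte char (#1). Advance 4.
Byte at offset 4: 0xE2 = 11100010 → 3-byte char (#2). Advance 3.
Byte at offset 7: 0xEA = 11101010 → 3-byte char (#3). Advance 3.
Byte at offset 10: 0xEC = 11101100 → 3-byte char (#4). Advance 3.
Byte at offset 13: 0xF4 = 11110100 → 4-byte char (#5). Advance 4.
Byte at offset 17: 0xF0 = 11110000 → 4-byte char (#6). Advance 4.
Byte at offset 21: 0xF0 = 11110000 → 4-byte char (#7). Advance 4.
Byte at offset 25: 0xE0 = 11100000 → 3-byte char (#8). Advance 3.
Byte at offset 28: 0xD8 = 11011000 → 2-byte char (#9). Advance 2.
Byte at offset 30: 0xE7 = 11100111 → 3-byte char (#10). Advance 3.
Byte at offset 33: 0xF0 = 11110000 → 4-byte char (#11). Advance 4.
Byte at offset 37: 0xF0 = 11110000 → 4-byte char (#12). Advance 4.
Reached end at offset 41 after 12 code points.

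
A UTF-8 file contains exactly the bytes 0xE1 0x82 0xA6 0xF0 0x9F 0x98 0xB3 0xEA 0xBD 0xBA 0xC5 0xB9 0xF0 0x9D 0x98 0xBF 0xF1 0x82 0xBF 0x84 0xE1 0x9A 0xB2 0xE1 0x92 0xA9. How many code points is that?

Byte at offset 0: 0xE1 = 11100001 → 3-byte char (#1). Advance 3.
Byte at offset 3: 0xF0 = 11110000 → 4-byte char (#2). Advance 4.
Byte at offset 7: 0xEA = 11101010 → 3-byte char (#3). Advance 3.
Byte at offset 10: 0xC5 = 11000101 → 2-byte char (#4). Advance 2.
Byte at offset 12: 0xF0 = 11110000 → 4-byte char (#5). Advance 4.
Byte at offset 16: 0xF1 = 11110001 → 4-byte char (#6). Advance 4.
Byte at offset 20: 0xE1 = 11100001 → 3-byte char (#7). Advance 3.
Byte at offset 23: 0xE1 = 11100001 → 3-byte char (#8). Advance 3.
Reached end at offset 26 after 8 code points.

8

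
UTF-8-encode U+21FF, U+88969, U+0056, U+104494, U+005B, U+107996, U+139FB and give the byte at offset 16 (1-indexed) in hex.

0xA6

1-indexed offset 16 is 0-indexed offset 15.
U+21FF → 3-byte form E2 87 BF at offsets 0–2.
U+88969 → 4-byte form F2 88 A5 A9 at offsets 3–6.
U+0056 → 1-byte form 56 at offsets 7–7.
U+104494 → 4-byte form F4 84 92 94 at offsets 8–11.
U+005B → 1-byte form 5B at offsets 12–12.
U+107996 → 4-byte form F4 87 A6 96 at offsets 13–16.
Offset 15 falls in char 6's range; it's byte 3 of F4 87 A6 96 = 0xA6.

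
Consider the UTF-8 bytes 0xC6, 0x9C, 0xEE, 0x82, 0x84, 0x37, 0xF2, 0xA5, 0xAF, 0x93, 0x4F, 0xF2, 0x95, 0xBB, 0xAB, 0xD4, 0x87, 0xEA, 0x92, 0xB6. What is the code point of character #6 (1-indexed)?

Offset 0: leading byte 0xC6 = 11000110 → 2-byte char #1 = C6 9C.
Offset 2: leading byte 0xEE = 11101110 → 3-byte char #2 = EE 82 84.
Offset 5: leading byte 0x37 = 00110111 → 1-byte char #3 = 37.
Offset 6: leading byte 0xF2 = 11110010 → 4-byte char #4 = F2 A5 AF 93.
Offset 10: leading byte 0x4F = 01001111 → 1-byte char #5 = 4F.
Offset 11: leading byte 0xF2 = 11110010 → 4-byte char #6 = F2 95 BB AB.
Leading byte 0xF2 = 11110010 matches 11110xxx → 4-byte sequence.
Byte 1: 0xF2 = 11110010, payload 010 (3 bits).
Byte 2: 0x95 = 10010101 (10xxxxxx ✓), payload 010101.
Byte 3: 0xBB = 10111011 (10xxxxxx ✓), payload 111011.
Byte 4: 0xAB = 10101011 (10xxxxxx ✓), payload 101011.
Concatenate: 010010101111011101011 = 0x95EEB (21 bits → U+95EEB).

U+95EEB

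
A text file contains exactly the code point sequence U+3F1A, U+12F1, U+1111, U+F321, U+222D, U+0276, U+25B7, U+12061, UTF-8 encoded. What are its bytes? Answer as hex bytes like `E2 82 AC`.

U+3F1A: 3-byte form → E3 BC 9A.
U+12F1: 3-byte form → E1 8B B1.
U+1111: 3-byte form → E1 84 91.
U+F321: 3-byte form → EF 8C A1.
U+222D: 3-byte form → E2 88 AD.
U+0276: 2-byte form → C9 B6.
U+25B7: 3-byte form → E2 96 B7.
U+12061: 4-byte form → F0 92 81 A1.
Concatenated (24 bytes): E3 BC 9A E1 8B B1 E1 84 91 EF 8C A1 E2 88 AD C9 B6 E2 96 B7 F0 92 81 A1.

E3 BC 9A E1 8B B1 E1 84 91 EF 8C A1 E2 88 AD C9 B6 E2 96 B7 F0 92 81 A1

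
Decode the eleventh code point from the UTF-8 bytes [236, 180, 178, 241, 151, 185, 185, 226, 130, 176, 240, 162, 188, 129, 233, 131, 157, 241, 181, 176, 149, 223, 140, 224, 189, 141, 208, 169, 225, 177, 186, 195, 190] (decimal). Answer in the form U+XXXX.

Offset 0: leading byte 0xEC = 11101100 → 3-byte char #1 = EC B4 B2.
Offset 3: leading byte 0xF1 = 11110001 → 4-byte char #2 = F1 97 B9 B9.
Offset 7: leading byte 0xE2 = 11100010 → 3-byte char #3 = E2 82 B0.
Offset 10: leading byte 0xF0 = 11110000 → 4-byte char #4 = F0 A2 BC 81.
Offset 14: leading byte 0xE9 = 11101001 → 3-byte char #5 = E9 83 9D.
Offset 17: leading byte 0xF1 = 11110001 → 4-byte char #6 = F1 B5 B0 95.
Offset 21: leading byte 0xDF = 11011111 → 2-byte char #7 = DF 8C.
Offset 23: leading byte 0xE0 = 11100000 → 3-byte char #8 = E0 BD 8D.
Offset 26: leading byte 0xD0 = 11010000 → 2-byte char #9 = D0 A9.
Offset 28: leading byte 0xE1 = 11100001 → 3-byte char #10 = E1 B1 BA.
Offset 31: leading byte 0xC3 = 11000011 → 2-byte char #11 = C3 BE.
Leading byte 0xC3 = 11000011 matches 110xxxxx → 2-byte sequence.
Byte 1: 0xC3 = 11000011, payload 00011 (5 bits).
Byte 2: 0xBE = 10111110 (10xxxxxx ✓), payload 111110.
Concatenate: 00011111110 = 0xFE (11 bits → U+00FE).

U+00FE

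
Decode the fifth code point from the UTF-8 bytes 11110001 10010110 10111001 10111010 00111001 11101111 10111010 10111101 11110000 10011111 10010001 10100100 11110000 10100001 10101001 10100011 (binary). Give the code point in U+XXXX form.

U+21A63

Offset 0: leading byte 0xF1 = 11110001 → 4-byte char #1 = F1 96 B9 BA.
Offset 4: leading byte 0x39 = 00111001 → 1-byte char #2 = 39.
Offset 5: leading byte 0xEF = 11101111 → 3-byte char #3 = EF BA BD.
Offset 8: leading byte 0xF0 = 11110000 → 4-byte char #4 = F0 9F 91 A4.
Offset 12: leading byte 0xF0 = 11110000 → 4-byte char #5 = F0 A1 A9 A3.
Leading byte 0xF0 = 11110000 matches 11110xxx → 4-byte sequence.
Byte 1: 0xF0 = 11110000, payload 000 (3 bits).
Byte 2: 0xA1 = 10100001 (10xxxxxx ✓), payload 100001.
Byte 3: 0xA9 = 10101001 (10xxxxxx ✓), payload 101001.
Byte 4: 0xA3 = 10100011 (10xxxxxx ✓), payload 100011.
Concatenate: 000100001101001100011 = 0x21A63 (21 bits → U+21A63).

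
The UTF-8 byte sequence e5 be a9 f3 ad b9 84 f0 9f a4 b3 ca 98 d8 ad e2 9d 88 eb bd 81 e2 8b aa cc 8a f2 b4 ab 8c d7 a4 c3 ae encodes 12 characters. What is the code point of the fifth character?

U+062D

Offset 0: leading byte 0xE5 = 11100101 → 3-byte char #1 = E5 BE A9.
Offset 3: leading byte 0xF3 = 11110011 → 4-byte char #2 = F3 AD B9 84.
Offset 7: leading byte 0xF0 = 11110000 → 4-byte char #3 = F0 9F A4 B3.
Offset 11: leading byte 0xCA = 11001010 → 2-byte char #4 = CA 98.
Offset 13: leading byte 0xD8 = 11011000 → 2-byte char #5 = D8 AD.
Leading byte 0xD8 = 11011000 matches 110xxxxx → 2-byte sequence.
Byte 1: 0xD8 = 11011000, payload 11000 (5 bits).
Byte 2: 0xAD = 10101101 (10xxxxxx ✓), payload 101101.
Concatenate: 11000101101 = 0x62D (11 bits → U+062D).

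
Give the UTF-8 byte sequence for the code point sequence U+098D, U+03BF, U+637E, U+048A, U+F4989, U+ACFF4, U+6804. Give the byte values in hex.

U+098D: 3-byte form → E0 A6 8D.
U+03BF: 2-byte form → CE BF.
U+637E: 3-byte form → E6 8D BE.
U+048A: 2-byte form → D2 8A.
U+F4989: 4-byte form → F3 B4 A6 89.
U+ACFF4: 4-byte form → F2 AC BF B4.
U+6804: 3-byte form → E6 A0 84.
Concatenated (21 bytes): E0 A6 8D CE BF E6 8D BE D2 8A F3 B4 A6 89 F2 AC BF B4 E6 A0 84.

E0 A6 8D CE BF E6 8D BE D2 8A F3 B4 A6 89 F2 AC BF B4 E6 A0 84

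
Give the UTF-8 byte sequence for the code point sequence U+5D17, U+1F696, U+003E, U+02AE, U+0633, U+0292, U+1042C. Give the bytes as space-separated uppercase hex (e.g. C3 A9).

U+5D17: 3-byte form → E5 B4 97.
U+1F696: 4-byte form → F0 9F 9A 96.
U+003E: 1-byte form → 3E.
U+02AE: 2-byte form → CA AE.
U+0633: 2-byte form → D8 B3.
U+0292: 2-byte form → CA 92.
U+1042C: 4-byte form → F0 90 90 AC.
Concatenated (18 bytes): E5 B4 97 F0 9F 9A 96 3E CA AE D8 B3 CA 92 F0 90 90 AC.

E5 B4 97 F0 9F 9A 96 3E CA AE D8 B3 CA 92 F0 90 90 AC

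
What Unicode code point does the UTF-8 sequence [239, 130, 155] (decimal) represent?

Leading byte 0xEF = 11101111 matches 1110xxxx → 3-byte sequence.
Byte 1: 0xEF = 11101111, payload 1111 (4 bits).
Byte 2: 0x82 = 10000010 (10xxxxxx ✓), payload 000010.
Byte 3: 0x9B = 10011011 (10xxxxxx ✓), payload 011011.
Concatenate: 1111000010011011 = 0xF09B (16 bits → U+F09B).

U+F09B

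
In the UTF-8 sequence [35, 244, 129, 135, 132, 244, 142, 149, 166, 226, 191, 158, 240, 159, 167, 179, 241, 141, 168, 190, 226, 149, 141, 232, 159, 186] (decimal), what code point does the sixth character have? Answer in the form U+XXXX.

U+4DA3E

Offset 0: leading byte 0x23 = 00100011 → 1-byte char #1 = 23.
Offset 1: leading byte 0xF4 = 11110100 → 4-byte char #2 = F4 81 87 84.
Offset 5: leading byte 0xF4 = 11110100 → 4-byte char #3 = F4 8E 95 A6.
Offset 9: leading byte 0xE2 = 11100010 → 3-byte char #4 = E2 BF 9E.
Offset 12: leading byte 0xF0 = 11110000 → 4-byte char #5 = F0 9F A7 B3.
Offset 16: leading byte 0xF1 = 11110001 → 4-byte char #6 = F1 8D A8 BE.
Leading byte 0xF1 = 11110001 matches 11110xxx → 4-byte sequence.
Byte 1: 0xF1 = 11110001, payload 001 (3 bits).
Byte 2: 0x8D = 10001101 (10xxxxxx ✓), payload 001101.
Byte 3: 0xA8 = 10101000 (10xxxxxx ✓), payload 101000.
Byte 4: 0xBE = 10111110 (10xxxxxx ✓), payload 111110.
Concatenate: 001001101101000111110 = 0x4DA3E (21 bits → U+4DA3E).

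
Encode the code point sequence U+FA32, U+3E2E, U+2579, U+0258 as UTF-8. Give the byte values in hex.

U+FA32: 3-byte form → EF A8 B2.
U+3E2E: 3-byte form → E3 B8 AE.
U+2579: 3-byte form → E2 95 B9.
U+0258: 2-byte form → C9 98.
Concatenated (11 bytes): EF A8 B2 E3 B8 AE E2 95 B9 C9 98.

EF A8 B2 E3 B8 AE E2 95 B9 C9 98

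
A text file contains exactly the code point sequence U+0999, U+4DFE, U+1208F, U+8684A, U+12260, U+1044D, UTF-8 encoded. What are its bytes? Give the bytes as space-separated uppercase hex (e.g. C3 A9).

E0 A6 99 E4 B7 BE F0 92 82 8F F2 86 A1 8A F0 92 89 A0 F0 90 91 8D

U+0999: 3-byte form → E0 A6 99.
U+4DFE: 3-byte form → E4 B7 BE.
U+1208F: 4-byte form → F0 92 82 8F.
U+8684A: 4-byte form → F2 86 A1 8A.
U+12260: 4-byte form → F0 92 89 A0.
U+1044D: 4-byte form → F0 90 91 8D.
Concatenated (22 bytes): E0 A6 99 E4 B7 BE F0 92 82 8F F2 86 A1 8A F0 92 89 A0 F0 90 91 8D.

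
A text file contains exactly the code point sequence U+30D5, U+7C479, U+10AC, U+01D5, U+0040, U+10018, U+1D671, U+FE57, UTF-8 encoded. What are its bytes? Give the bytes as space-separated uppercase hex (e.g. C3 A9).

E3 83 95 F1 BC 91 B9 E1 82 AC C7 95 40 F0 90 80 98 F0 9D 99 B1 EF B9 97

U+30D5: 3-byte form → E3 83 95.
U+7C479: 4-byte form → F1 BC 91 B9.
U+10AC: 3-byte form → E1 82 AC.
U+01D5: 2-byte form → C7 95.
U+0040: 1-byte form → 40.
U+10018: 4-byte form → F0 90 80 98.
U+1D671: 4-byte form → F0 9D 99 B1.
U+FE57: 3-byte form → EF B9 97.
Concatenated (24 bytes): E3 83 95 F1 BC 91 B9 E1 82 AC C7 95 40 F0 90 80 98 F0 9D 99 B1 EF B9 97.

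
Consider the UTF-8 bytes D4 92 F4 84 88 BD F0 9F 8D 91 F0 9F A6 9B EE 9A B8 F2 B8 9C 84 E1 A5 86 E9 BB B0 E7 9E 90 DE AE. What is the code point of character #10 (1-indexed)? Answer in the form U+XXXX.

U+07AE

Offset 0: leading byte 0xD4 = 11010100 → 2-byte char #1 = D4 92.
Offset 2: leading byte 0xF4 = 11110100 → 4-byte char #2 = F4 84 88 BD.
Offset 6: leading byte 0xF0 = 11110000 → 4-byte char #3 = F0 9F 8D 91.
Offset 10: leading byte 0xF0 = 11110000 → 4-byte char #4 = F0 9F A6 9B.
Offset 14: leading byte 0xEE = 11101110 → 3-byte char #5 = EE 9A B8.
Offset 17: leading byte 0xF2 = 11110010 → 4-byte char #6 = F2 B8 9C 84.
Offset 21: leading byte 0xE1 = 11100001 → 3-byte char #7 = E1 A5 86.
Offset 24: leading byte 0xE9 = 11101001 → 3-byte char #8 = E9 BB B0.
Offset 27: leading byte 0xE7 = 11100111 → 3-byte char #9 = E7 9E 90.
Offset 30: leading byte 0xDE = 11011110 → 2-byte char #10 = DE AE.
Leading byte 0xDE = 11011110 matches 110xxxxx → 2-byte sequence.
Byte 1: 0xDE = 11011110, payload 11110 (5 bits).
Byte 2: 0xAE = 10101110 (10xxxxxx ✓), payload 101110.
Concatenate: 11110101110 = 0x7AE (11 bits → U+07AE).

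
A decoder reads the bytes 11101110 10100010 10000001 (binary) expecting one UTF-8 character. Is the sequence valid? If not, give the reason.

Leading byte 0xEE = 11101110 → 3-byte form.
Continuation bytes 0xA2=10100010, 0x81=10000001 all match 10xxxxxx.
Decoded value 0xE881 is ≥ 0x800 (shortest form) and not a surrogate.

valid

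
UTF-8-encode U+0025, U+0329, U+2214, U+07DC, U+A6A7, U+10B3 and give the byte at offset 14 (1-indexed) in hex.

0xB3

1-indexed offset 14 is 0-indexed offset 13.
U+0025 → 1-byte form 25 at offsets 0–0.
U+0329 → 2-byte form CC A9 at offsets 1–2.
U+2214 → 3-byte form E2 88 94 at offsets 3–5.
U+07DC → 2-byte form DF 9C at offsets 6–7.
U+A6A7 → 3-byte form EA 9A A7 at offsets 8–10.
U+10B3 → 3-byte form E1 82 B3 at offsets 11–13.
Offset 13 falls in char 6's range; it's byte 3 of E1 82 B3 = 0xB3.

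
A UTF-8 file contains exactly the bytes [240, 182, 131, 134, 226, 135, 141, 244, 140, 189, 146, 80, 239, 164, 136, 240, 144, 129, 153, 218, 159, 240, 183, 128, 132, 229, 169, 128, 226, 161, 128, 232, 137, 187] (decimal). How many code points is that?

11

Byte at offset 0: 0xF0 = 11110000 → 4-byte char (#1). Advance 4.
Byte at offset 4: 0xE2 = 11100010 → 3-byte char (#2). Advance 3.
Byte at offset 7: 0xF4 = 11110100 → 4-byte char (#3). Advance 4.
Byte at offset 11: 0x50 = 01010000 → 1-byte char (#4). Advance 1.
Byte at offset 12: 0xEF = 11101111 → 3-byte char (#5). Advance 3.
Byte at offset 15: 0xF0 = 11110000 → 4-byte char (#6). Advance 4.
Byte at offset 19: 0xDA = 11011010 → 2-byte char (#7). Advance 2.
Byte at offset 21: 0xF0 = 11110000 → 4-byte char (#8). Advance 4.
Byte at offset 25: 0xE5 = 11100101 → 3-byte char (#9). Advance 3.
Byte at offset 28: 0xE2 = 11100010 → 3-byte char (#10). Advance 3.
Byte at offset 31: 0xE8 = 11101000 → 3-byte char (#11). Advance 3.
Reached end at offset 34 after 11 code points.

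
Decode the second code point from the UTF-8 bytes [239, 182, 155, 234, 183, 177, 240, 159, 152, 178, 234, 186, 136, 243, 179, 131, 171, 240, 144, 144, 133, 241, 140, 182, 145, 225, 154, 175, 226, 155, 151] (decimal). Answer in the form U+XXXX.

U+ADF1

Offset 0: leading byte 0xEF = 11101111 → 3-byte char #1 = EF B6 9B.
Offset 3: leading byte 0xEA = 11101010 → 3-byte char #2 = EA B7 B1.
Leading byte 0xEA = 11101010 matches 1110xxxx → 3-byte sequence.
Byte 1: 0xEA = 11101010, payload 1010 (4 bits).
Byte 2: 0xB7 = 10110111 (10xxxxxx ✓), payload 110111.
Byte 3: 0xB1 = 10110001 (10xxxxxx ✓), payload 110001.
Concatenate: 1010110111110001 = 0xADF1 (16 bits → U+ADF1).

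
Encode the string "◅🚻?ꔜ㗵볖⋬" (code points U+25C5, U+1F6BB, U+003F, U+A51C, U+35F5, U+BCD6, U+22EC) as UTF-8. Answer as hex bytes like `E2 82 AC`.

E2 97 85 F0 9F 9A BB 3F EA 94 9C E3 97 B5 EB B3 96 E2 8B AC

U+25C5: 3-byte form → E2 97 85.
U+1F6BB: 4-byte form → F0 9F 9A BB.
U+003F: 1-byte form → 3F.
U+A51C: 3-byte form → EA 94 9C.
U+35F5: 3-byte form → E3 97 B5.
U+BCD6: 3-byte form → EB B3 96.
U+22EC: 3-byte form → E2 8B AC.
Concatenated (20 bytes): E2 97 85 F0 9F 9A BB 3F EA 94 9C E3 97 B5 EB B3 96 E2 8B AC.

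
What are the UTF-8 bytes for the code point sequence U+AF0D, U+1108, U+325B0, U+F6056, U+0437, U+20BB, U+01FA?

EA BC 8D E1 84 88 F0 B2 96 B0 F3 B6 81 96 D0 B7 E2 82 BB C7 BA

U+AF0D: 3-byte form → EA BC 8D.
U+1108: 3-byte form → E1 84 88.
U+325B0: 4-byte form → F0 B2 96 B0.
U+F6056: 4-byte form → F3 B6 81 96.
U+0437: 2-byte form → D0 B7.
U+20BB: 3-byte form → E2 82 BB.
U+01FA: 2-byte form → C7 BA.
Concatenated (21 bytes): EA BC 8D E1 84 88 F0 B2 96 B0 F3 B6 81 96 D0 B7 E2 82 BB C7 BA.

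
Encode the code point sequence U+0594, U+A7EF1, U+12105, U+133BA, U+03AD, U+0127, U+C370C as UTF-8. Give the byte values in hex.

D6 94 F2 A7 BB B1 F0 92 84 85 F0 93 8E BA CE AD C4 A7 F3 83 9C 8C

U+0594: 2-byte form → D6 94.
U+A7EF1: 4-byte form → F2 A7 BB B1.
U+12105: 4-byte form → F0 92 84 85.
U+133BA: 4-byte form → F0 93 8E BA.
U+03AD: 2-byte form → CE AD.
U+0127: 2-byte form → C4 A7.
U+C370C: 4-byte form → F3 83 9C 8C.
Concatenated (22 bytes): D6 94 F2 A7 BB B1 F0 92 84 85 F0 93 8E BA CE AD C4 A7 F3 83 9C 8C.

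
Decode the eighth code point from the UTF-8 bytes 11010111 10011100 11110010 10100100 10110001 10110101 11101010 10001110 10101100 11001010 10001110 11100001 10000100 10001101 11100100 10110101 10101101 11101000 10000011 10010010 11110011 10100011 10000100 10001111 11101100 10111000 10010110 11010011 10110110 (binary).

U+E310F

Offset 0: leading byte 0xD7 = 11010111 → 2-byte char #1 = D7 9C.
Offset 2: leading byte 0xF2 = 11110010 → 4-byte char #2 = F2 A4 B1 B5.
Offset 6: leading byte 0xEA = 11101010 → 3-byte char #3 = EA 8E AC.
Offset 9: leading byte 0xCA = 11001010 → 2-byte char #4 = CA 8E.
Offset 11: leading byte 0xE1 = 11100001 → 3-byte char #5 = E1 84 8D.
Offset 14: leading byte 0xE4 = 11100100 → 3-byte char #6 = E4 B5 AD.
Offset 17: leading byte 0xE8 = 11101000 → 3-byte char #7 = E8 83 92.
Offset 20: leading byte 0xF3 = 11110011 → 4-byte char #8 = F3 A3 84 8F.
Leading byte 0xF3 = 11110011 matches 11110xxx → 4-byte sequence.
Byte 1: 0xF3 = 11110011, payload 011 (3 bits).
Byte 2: 0xA3 = 10100011 (10xxxxxx ✓), payload 100011.
Byte 3: 0x84 = 10000100 (10xxxxxx ✓), payload 000100.
Byte 4: 0x8F = 10001111 (10xxxxxx ✓), payload 001111.
Concatenate: 011100011000100001111 = 0xE310F (21 bits → U+E310F).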